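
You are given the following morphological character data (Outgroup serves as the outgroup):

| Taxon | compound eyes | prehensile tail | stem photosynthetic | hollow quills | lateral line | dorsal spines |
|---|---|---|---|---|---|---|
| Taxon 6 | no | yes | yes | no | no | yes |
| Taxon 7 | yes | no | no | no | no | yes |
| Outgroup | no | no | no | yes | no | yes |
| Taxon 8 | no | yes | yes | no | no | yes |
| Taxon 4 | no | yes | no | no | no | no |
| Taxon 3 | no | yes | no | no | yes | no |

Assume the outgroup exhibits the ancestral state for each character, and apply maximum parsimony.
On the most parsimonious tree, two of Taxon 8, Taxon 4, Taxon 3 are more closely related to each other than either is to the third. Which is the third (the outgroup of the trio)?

Character polarity is set by the outgroup: the derived state is whichever differs from the outgroup's state, so for hollow quills, dorsal spines the derived state is 'no', and for the remaining characters it is 'yes'.
compound eyes (derived state 'yes') is unique to Taxon 7 (autapomorphy; uninformative for grouping).
prehensile tail: derived state 'yes' in Taxon 3, Taxon 4, Taxon 6, and Taxon 8 only — synapomorphy for {Taxon 3, Taxon 4, Taxon 6, Taxon 8}.
stem photosynthetic (derived state 'yes') is shared by Taxon 6 and Taxon 8 — a synapomorphy uniting that clade.
All ingroup taxa share the derived state 'no' for hollow quills; it defines the ingroup but does not resolve relationships within it.
lateral line (derived state 'yes') is unique to Taxon 3 (autapomorphy; uninformative for grouping).
Only Taxon 3 and Taxon 4 show the derived state 'no' for dorsal spines, supporting them as a clade.
Most parsimonious ingroup topology: (((Taxon 4,Taxon 3),(Taxon 6,Taxon 8)),Taxon 7).
Taxon 3 and Taxon 4 share a more recent common ancestor with each other than either does with Taxon 8, so Taxon 8 is the least closely related of the three.

Taxon 8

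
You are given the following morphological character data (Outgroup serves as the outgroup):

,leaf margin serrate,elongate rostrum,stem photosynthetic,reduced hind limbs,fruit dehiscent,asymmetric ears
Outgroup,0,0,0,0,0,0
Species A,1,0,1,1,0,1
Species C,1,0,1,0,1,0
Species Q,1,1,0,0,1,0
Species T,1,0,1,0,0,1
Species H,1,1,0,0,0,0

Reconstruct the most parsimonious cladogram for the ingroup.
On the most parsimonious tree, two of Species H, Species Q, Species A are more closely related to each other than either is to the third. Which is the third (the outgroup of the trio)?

Species A

The outgroup has state '0' for every character, so '1' is the derived state throughout.
All ingroup taxa share the derived state '1' for leaf margin serrate; it defines the ingroup but does not resolve relationships within it.
elongate rostrum: derived state '1' in Species H and Species Q only — synapomorphy for {Species H, Species Q}.
Only Species A, Species C, and Species T show the derived state '1' for stem photosynthetic, supporting them as a clade.
reduced hind limbs (derived state '1') is unique to Species A (autapomorphy; uninformative for grouping).
fruit dehiscent groups Species C and Species Q, which is incompatible with the clades supported by the remaining characters; treating it as convergent (homoplasy) costs fewer steps than any alternative tree.
asymmetric ears: derived state '1' in Species A and Species T only — synapomorphy for {Species A, Species T}.
Most parsimonious ingroup topology: (((Species A,Species T),Species C),(Species Q,Species H)).
Species H and Species Q share a more recent common ancestor with each other than either does with Species A, so Species A is the least closely related of the three.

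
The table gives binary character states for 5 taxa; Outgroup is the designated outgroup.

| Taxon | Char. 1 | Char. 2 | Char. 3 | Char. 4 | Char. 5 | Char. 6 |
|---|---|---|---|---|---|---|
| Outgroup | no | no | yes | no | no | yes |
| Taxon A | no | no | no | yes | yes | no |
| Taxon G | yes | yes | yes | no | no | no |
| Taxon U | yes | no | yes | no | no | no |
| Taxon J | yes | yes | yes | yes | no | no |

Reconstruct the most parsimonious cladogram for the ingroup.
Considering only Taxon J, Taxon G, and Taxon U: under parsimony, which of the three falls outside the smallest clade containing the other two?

Character polarity is set by the outgroup: the derived state is whichever differs from the outgroup's state, so for Char. 3, Char. 6 the derived state is 'no', and for the remaining characters it is 'yes'.
Only Taxon G, Taxon J, and Taxon U show the derived state 'yes' for Char. 1, supporting them as a clade.
Only Taxon G and Taxon J show the derived state 'yes' for Char. 2, supporting them as a clade.
Char. 3: derived state 'no' in Taxon A only — an autapomorphy, so it tells us nothing about relationships among taxa.
Char. 4 groups Taxon A and Taxon J, which is incompatible with the clades supported by the remaining characters; treating it as convergent (homoplasy) costs fewer steps than any alternative tree.
Char. 5: derived state 'yes' in Taxon A only — an autapomorphy, so it tells us nothing about relationships among taxa.
Char. 6 (derived state 'no') is shared by all ingroup taxa — unites the whole ingroup.
Most parsimonious ingroup topology: (Taxon A,((Taxon G,Taxon J),Taxon U)).
Taxon J and Taxon G share a more recent common ancestor with each other than either does with Taxon U, so Taxon U is the least closely related of the three.

Taxon U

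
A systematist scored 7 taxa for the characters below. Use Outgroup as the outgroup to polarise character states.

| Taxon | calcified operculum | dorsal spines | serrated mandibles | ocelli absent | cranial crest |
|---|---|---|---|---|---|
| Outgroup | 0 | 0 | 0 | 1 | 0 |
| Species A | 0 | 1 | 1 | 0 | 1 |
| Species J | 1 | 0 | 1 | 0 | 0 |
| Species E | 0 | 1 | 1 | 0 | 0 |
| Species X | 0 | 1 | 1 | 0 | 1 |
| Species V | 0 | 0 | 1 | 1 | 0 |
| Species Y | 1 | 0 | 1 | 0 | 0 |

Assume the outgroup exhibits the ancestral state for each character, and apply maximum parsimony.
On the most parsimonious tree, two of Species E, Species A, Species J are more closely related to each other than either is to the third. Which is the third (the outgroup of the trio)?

Species J

Character polarity is set by the outgroup: the derived state is whichever differs from the outgroup's state, so for ocelli absent the derived state is '0', and for the remaining characters it is '1'.
Only Species J and Species Y show the derived state '1' for calcified operculum, supporting them as a clade.
dorsal spines (derived state '1') is shared by Species A, Species E, and Species X — a synapomorphy uniting that clade.
All ingroup taxa share the derived state '1' for serrated mandibles; it defines the ingroup but does not resolve relationships within it.
ocelli absent: derived state '0' in Species A, Species E, Species J, Species X, and Species Y only — synapomorphy for {Species A, Species E, Species J, Species X, Species Y}.
Only Species A and Species X show the derived state '1' for cranial crest, supporting them as a clade.
Most parsimonious ingroup topology: ((((Species A,Species X),Species E),(Species J,Species Y)),Species V).
Species E and Species A share a more recent common ancestor with each other than either does with Species J, so Species J is the least closely related of the three.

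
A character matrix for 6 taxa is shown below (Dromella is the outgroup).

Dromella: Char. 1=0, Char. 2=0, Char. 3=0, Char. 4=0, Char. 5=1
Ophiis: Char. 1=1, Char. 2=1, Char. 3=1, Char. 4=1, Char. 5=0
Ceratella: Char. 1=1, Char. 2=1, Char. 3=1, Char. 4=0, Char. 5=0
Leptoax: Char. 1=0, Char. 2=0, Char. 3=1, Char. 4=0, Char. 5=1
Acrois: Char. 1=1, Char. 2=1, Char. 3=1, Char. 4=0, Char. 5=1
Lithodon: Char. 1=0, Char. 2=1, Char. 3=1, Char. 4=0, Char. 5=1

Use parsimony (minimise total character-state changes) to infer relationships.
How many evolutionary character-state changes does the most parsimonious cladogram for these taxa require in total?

5

Character polarity is set by the outgroup: the derived state is whichever differs from the outgroup's state, so for Char. 5 the derived state is '0', and for the remaining characters it is '1'.
Char. 1: derived state '1' in Acrois, Ceratella, and Ophiis only — synapomorphy for {Acrois, Ceratella, Ophiis}.
Char. 2 (derived state '1') is shared by Acrois, Ceratella, Lithodon, and Ophiis — a synapomorphy uniting that clade.
All ingroup taxa share the derived state '1' for Char. 3; it defines the ingroup but does not resolve relationships within it.
Char. 4 (derived state '1') is unique to Ophiis (autapomorphy; uninformative for grouping).
Only Ceratella and Ophiis show the derived state '0' for Char. 5, supporting them as a clade.
Most parsimonious ingroup topology: ((((Ophiis,Ceratella),Acrois),Lithodon),Leptoax).
Changes per character on this tree: Char. 1: 1; Char. 2: 1; Char. 3: 1; Char. 4: 1; Char. 5: 1.
Total = 5.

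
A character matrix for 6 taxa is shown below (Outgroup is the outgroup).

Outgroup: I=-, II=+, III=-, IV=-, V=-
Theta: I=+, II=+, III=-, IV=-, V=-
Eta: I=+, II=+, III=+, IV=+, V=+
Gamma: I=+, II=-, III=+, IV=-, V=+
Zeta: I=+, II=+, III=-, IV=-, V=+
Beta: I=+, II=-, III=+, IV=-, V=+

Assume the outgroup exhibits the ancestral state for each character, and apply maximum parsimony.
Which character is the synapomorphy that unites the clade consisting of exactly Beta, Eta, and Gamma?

Character polarity is set by the outgroup: the derived state is whichever differs from the outgroup's state, so for II the derived state is '-', and for the remaining characters it is '+'.
All ingroup taxa share the derived state '+' for I; it defines the ingroup but does not resolve relationships within it.
II (derived state '-') is shared by Beta and Gamma — a synapomorphy uniting that clade.
Only Beta, Eta, and Gamma show the derived state '+' for III, supporting them as a clade.
IV (derived state '+') is unique to Eta (autapomorphy; uninformative for grouping).
V: derived state '+' in Beta, Eta, Gamma, and Zeta only — synapomorphy for {Beta, Eta, Gamma, Zeta}.
Most parsimonious ingroup topology: (Theta,((Eta,(Gamma,Beta)),Zeta)).
The clade {Beta, Eta, Gamma} is supported by III: its derived state '+' occurs in exactly those taxa and in no other taxon (including the outgroup).

III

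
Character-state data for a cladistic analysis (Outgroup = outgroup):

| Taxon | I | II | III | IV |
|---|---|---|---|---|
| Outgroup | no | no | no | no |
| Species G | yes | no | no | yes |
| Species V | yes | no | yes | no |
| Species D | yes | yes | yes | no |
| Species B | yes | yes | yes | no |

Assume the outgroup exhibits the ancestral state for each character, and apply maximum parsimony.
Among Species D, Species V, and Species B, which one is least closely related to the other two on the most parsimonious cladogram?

The outgroup has state 'no' for every character, so 'yes' is the derived state throughout.
I (derived state 'yes') is shared by all ingroup taxa — unites the whole ingroup.
Only Species B and Species D show the derived state 'yes' for II, supporting them as a clade.
III: derived state 'yes' in Species B, Species D, and Species V only — synapomorphy for {Species B, Species D, Species V}.
IV (derived state 'yes') is unique to Species G (autapomorphy; uninformative for grouping).
Most parsimonious ingroup topology: (Species G,(Species V,(Species D,Species B))).
Species D and Species B share a more recent common ancestor with each other than either does with Species V, so Species V is the least closely related of the three.

Species V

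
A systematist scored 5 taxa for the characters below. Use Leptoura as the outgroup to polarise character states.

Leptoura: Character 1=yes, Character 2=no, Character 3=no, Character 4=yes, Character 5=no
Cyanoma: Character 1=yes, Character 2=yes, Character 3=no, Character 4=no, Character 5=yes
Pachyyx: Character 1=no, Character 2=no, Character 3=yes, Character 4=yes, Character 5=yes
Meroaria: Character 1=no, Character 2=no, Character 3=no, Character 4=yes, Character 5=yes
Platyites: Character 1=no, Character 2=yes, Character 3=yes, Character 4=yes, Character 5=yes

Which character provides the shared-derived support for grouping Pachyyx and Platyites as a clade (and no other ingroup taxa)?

Character polarity is set by the outgroup: the derived state is whichever differs from the outgroup's state, so for Character 1, Character 4 the derived state is 'no', and for the remaining characters it is 'yes'.
Character 1 (derived state 'no') is shared by Meroaria, Pachyyx, and Platyites — a synapomorphy uniting that clade.
Character 2 (state 'yes') occurs in Cyanoma and Platyites but conflicts with the nesting implied by the other characters — most parsimoniously interpreted as homoplasy.
Only Pachyyx and Platyites show the derived state 'yes' for Character 3, supporting them as a clade.
Character 4: derived state 'no' in Cyanoma only — an autapomorphy, so it tells us nothing about relationships among taxa.
All ingroup taxa share the derived state 'yes' for Character 5; it defines the ingroup but does not resolve relationships within it.
Most parsimonious ingroup topology: (Cyanoma,((Pachyyx,Platyites),Meroaria)).
The clade {Pachyyx, Platyites} is supported by Character 3: its derived state 'yes' occurs in exactly those taxa and in no other taxon (including the outgroup).

Character 3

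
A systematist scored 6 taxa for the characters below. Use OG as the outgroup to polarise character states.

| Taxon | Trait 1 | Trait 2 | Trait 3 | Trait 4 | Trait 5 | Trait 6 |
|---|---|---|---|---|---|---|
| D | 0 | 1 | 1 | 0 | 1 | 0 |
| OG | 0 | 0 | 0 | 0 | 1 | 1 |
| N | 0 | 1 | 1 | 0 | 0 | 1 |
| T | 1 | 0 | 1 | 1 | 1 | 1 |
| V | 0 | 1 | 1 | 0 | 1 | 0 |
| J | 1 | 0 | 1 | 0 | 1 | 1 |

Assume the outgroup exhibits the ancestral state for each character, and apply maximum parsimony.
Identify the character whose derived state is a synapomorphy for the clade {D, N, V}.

Trait 2

Character polarity is set by the outgroup: the derived state is whichever differs from the outgroup's state, so for Trait 5, Trait 6 the derived state is '0', and for the remaining characters it is '1'.
Only J and T show the derived state '1' for Trait 1, supporting them as a clade.
Only D, N, and V show the derived state '1' for Trait 2, supporting them as a clade.
All ingroup taxa share the derived state '1' for Trait 3; it defines the ingroup but does not resolve relationships within it.
Trait 4: derived state '1' in T only — an autapomorphy, so it tells us nothing about relationships among taxa.
Trait 5: derived state '0' in N only — an autapomorphy, so it tells us nothing about relationships among taxa.
Only D and V show the derived state '0' for Trait 6, supporting them as a clade.
Most parsimonious ingroup topology: ((N,(D,V)),(T,J)).
The clade {D, N, V} is supported by Trait 2: its derived state '1' occurs in exactly those taxa and in no other taxon (including the outgroup).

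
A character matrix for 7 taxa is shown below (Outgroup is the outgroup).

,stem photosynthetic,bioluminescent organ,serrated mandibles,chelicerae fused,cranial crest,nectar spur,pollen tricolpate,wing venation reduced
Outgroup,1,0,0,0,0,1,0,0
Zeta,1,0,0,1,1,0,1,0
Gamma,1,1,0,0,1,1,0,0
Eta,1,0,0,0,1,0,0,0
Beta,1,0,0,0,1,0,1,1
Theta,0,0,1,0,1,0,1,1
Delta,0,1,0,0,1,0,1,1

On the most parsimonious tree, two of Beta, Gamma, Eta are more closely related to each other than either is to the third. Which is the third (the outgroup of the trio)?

Gamma

Character polarity is set by the outgroup: the derived state is whichever differs from the outgroup's state, so for stem photosynthetic, nectar spur the derived state is '0', and for the remaining characters it is '1'.
stem photosynthetic (derived state '0') is shared by Delta and Theta — a synapomorphy uniting that clade.
bioluminescent organ (state '1') occurs in Delta and Gamma but conflicts with the nesting implied by the other characters — most parsimoniously interpreted as homoplasy.
serrated mandibles: derived state '1' in Theta only — an autapomorphy, so it tells us nothing about relationships among taxa.
chelicerae fused (derived state '1') is unique to Zeta (autapomorphy; uninformative for grouping).
All ingroup taxa share the derived state '1' for cranial crest; it defines the ingroup but does not resolve relationships within it.
Only Beta, Delta, Eta, Theta, and Zeta show the derived state '0' for nectar spur, supporting them as a clade.
pollen tricolpate: derived state '1' in Beta, Delta, Theta, and Zeta only — synapomorphy for {Beta, Delta, Theta, Zeta}.
Only Beta, Delta, and Theta show the derived state '1' for wing venation reduced, supporting them as a clade.
Most parsimonious ingroup topology: (((Zeta,(Beta,(Theta,Delta))),Eta),Gamma).
Beta and Eta share a more recent common ancestor with each other than either does with Gamma, so Gamma is the least closely related of the three.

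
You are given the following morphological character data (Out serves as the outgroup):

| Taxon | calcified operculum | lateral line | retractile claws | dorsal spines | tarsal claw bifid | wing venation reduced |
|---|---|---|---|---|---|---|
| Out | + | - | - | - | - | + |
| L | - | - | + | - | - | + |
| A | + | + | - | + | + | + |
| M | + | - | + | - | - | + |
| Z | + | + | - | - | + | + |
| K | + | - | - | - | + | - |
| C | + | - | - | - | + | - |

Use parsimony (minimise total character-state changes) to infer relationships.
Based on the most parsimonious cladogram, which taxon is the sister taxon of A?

Character polarity is set by the outgroup: the derived state is whichever differs from the outgroup's state, so for calcified operculum, wing venation reduced the derived state is '-', and for the remaining characters it is '+'.
calcified operculum (derived state '-') is unique to L (autapomorphy; uninformative for grouping).
lateral line: derived state '+' in A and Z only — synapomorphy for {A, Z}.
retractile claws: derived state '+' in L and M only — synapomorphy for {L, M}.
dorsal spines (derived state '+') is unique to A (autapomorphy; uninformative for grouping).
tarsal claw bifid: derived state '+' in A, C, K, and Z only — synapomorphy for {A, C, K, Z}.
Only C and K show the derived state '-' for wing venation reduced, supporting them as a clade.
Most parsimonious ingroup topology: ((L,M),((A,Z),(K,C))).
A and Z form a cherry on this tree, so they are sister taxa.

Z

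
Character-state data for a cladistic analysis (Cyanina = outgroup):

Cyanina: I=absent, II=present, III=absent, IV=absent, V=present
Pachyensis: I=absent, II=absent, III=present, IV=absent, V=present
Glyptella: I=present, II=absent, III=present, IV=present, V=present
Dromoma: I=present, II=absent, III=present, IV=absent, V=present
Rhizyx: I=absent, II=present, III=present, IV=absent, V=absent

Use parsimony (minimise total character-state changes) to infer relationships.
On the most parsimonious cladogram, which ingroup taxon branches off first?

Rhizyx

Character polarity is set by the outgroup: the derived state is whichever differs from the outgroup's state, so for II, V the derived state is 'absent', and for the remaining characters it is 'present'.
Only Dromoma and Glyptella show the derived state 'present' for I, supporting them as a clade.
Only Dromoma, Glyptella, and Pachyensis show the derived state 'absent' for II, supporting them as a clade.
III (derived state 'present') is shared by all ingroup taxa — unites the whole ingroup.
IV (derived state 'present') is unique to Glyptella (autapomorphy; uninformative for grouping).
V (derived state 'absent') is unique to Rhizyx (autapomorphy; uninformative for grouping).
Most parsimonious ingroup topology: ((Pachyensis,(Glyptella,Dromoma)),Rhizyx).
Rhizyx is sister to the clade containing all other ingroup taxa, so it is the earliest-diverging (most basal) ingroup lineage.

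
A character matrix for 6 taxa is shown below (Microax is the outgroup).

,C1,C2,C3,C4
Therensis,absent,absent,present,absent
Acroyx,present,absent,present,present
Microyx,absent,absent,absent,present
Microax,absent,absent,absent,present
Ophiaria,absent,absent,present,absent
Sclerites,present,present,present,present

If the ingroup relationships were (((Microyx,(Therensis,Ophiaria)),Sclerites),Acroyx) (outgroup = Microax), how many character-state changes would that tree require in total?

6

Map each character onto (((Microyx,(Therensis,Ophiaria)),Sclerites),Acroyx) (rooted by Microax) and count the minimum state changes it requires (Fitch parsimony):
C1: 2; C2: 1; C3: 2; C4: 1.
Total tree length = 6.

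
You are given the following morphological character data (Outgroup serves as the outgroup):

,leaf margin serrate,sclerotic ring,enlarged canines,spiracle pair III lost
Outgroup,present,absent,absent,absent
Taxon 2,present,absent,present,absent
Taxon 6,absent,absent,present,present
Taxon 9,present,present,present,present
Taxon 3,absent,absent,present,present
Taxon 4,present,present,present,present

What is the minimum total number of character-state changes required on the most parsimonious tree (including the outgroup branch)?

4

Character polarity is set by the outgroup: the derived state is whichever differs from the outgroup's state, so for leaf margin serrate the derived state is 'absent', and for the remaining characters it is 'present'.
Only Taxon 3 and Taxon 6 show the derived state 'absent' for leaf margin serrate, supporting them as a clade.
sclerotic ring (derived state 'present') is shared by Taxon 4 and Taxon 9 — a synapomorphy uniting that clade.
All ingroup taxa share the derived state 'present' for enlarged canines; it defines the ingroup but does not resolve relationships within it.
spiracle pair III lost: derived state 'present' in Taxon 3, Taxon 4, Taxon 6, and Taxon 9 only — synapomorphy for {Taxon 3, Taxon 4, Taxon 6, Taxon 9}.
Most parsimonious ingroup topology: (Taxon 2,((Taxon 6,Taxon 3),(Taxon 9,Taxon 4))).
Changes per character on this tree: leaf margin serrate: 1; sclerotic ring: 1; enlarged canines: 1; spiracle pair III lost: 1.
Total = 4.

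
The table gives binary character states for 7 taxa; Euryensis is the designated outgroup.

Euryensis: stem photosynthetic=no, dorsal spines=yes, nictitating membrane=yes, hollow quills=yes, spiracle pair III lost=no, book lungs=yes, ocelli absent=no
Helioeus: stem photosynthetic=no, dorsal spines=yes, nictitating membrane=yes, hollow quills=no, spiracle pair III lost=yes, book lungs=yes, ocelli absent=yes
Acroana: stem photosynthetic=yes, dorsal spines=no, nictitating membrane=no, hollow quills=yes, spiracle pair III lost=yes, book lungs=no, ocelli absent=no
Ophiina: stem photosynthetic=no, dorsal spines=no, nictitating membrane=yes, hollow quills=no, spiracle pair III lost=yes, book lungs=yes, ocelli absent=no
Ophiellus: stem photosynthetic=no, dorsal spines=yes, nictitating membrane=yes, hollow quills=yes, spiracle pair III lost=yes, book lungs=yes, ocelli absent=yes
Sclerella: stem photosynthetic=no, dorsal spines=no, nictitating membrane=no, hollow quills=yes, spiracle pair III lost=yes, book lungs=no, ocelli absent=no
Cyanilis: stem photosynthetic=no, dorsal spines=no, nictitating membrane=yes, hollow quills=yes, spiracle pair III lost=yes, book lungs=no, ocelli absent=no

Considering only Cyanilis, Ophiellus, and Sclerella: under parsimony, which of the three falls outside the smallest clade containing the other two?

Character polarity is set by the outgroup: the derived state is whichever differs from the outgroup's state, so for dorsal spines, nictitating membrane, hollow quills, book lungs the derived state is 'no', and for the remaining characters it is 'yes'.
stem photosynthetic: derived state 'yes' in Acroana only — an autapomorphy, so it tells us nothing about relationships among taxa.
dorsal spines: derived state 'no' in Acroana, Cyanilis, Ophiina, and Sclerella only — synapomorphy for {Acroana, Cyanilis, Ophiina, Sclerella}.
nictitating membrane: derived state 'no' in Acroana and Sclerella only — synapomorphy for {Acroana, Sclerella}.
hollow quills groups Helioeus and Ophiina, which is incompatible with the clades supported by the remaining characters; treating it as convergent (homoplasy) costs fewer steps than any alternative tree.
All ingroup taxa share the derived state 'yes' for spiracle pair III lost; it defines the ingroup but does not resolve relationships within it.
book lungs: derived state 'no' in Acroana, Cyanilis, and Sclerella only — synapomorphy for {Acroana, Cyanilis, Sclerella}.
ocelli absent: derived state 'yes' in Helioeus and Ophiellus only — synapomorphy for {Helioeus, Ophiellus}.
Most parsimonious ingroup topology: ((Helioeus,Ophiellus),(((Acroana,Sclerella),Cyanilis),Ophiina)).
Sclerella and Cyanilis share a more recent common ancestor with each other than either does with Ophiellus, so Ophiellus is the least closely related of the three.

Ophiellus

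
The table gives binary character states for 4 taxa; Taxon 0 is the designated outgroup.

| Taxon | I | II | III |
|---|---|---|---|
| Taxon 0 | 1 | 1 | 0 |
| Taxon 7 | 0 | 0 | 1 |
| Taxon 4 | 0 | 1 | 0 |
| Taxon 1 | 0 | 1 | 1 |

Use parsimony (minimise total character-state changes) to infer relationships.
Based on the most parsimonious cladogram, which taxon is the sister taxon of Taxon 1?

Character polarity is set by the outgroup: the derived state is whichever differs from the outgroup's state, so for I, II the derived state is '0', and for the remaining characters it is '1'.
All ingroup taxa share the derived state '0' for I; it defines the ingroup but does not resolve relationships within it.
II: derived state '0' in Taxon 7 only — an autapomorphy, so it tells us nothing about relationships among taxa.
Only Taxon 1 and Taxon 7 show the derived state '1' for III, supporting them as a clade.
Most parsimonious ingroup topology: ((Taxon 7,Taxon 1),Taxon 4).
Taxon 1 and Taxon 7 form a cherry on this tree, so they are sister taxa.

Taxon 7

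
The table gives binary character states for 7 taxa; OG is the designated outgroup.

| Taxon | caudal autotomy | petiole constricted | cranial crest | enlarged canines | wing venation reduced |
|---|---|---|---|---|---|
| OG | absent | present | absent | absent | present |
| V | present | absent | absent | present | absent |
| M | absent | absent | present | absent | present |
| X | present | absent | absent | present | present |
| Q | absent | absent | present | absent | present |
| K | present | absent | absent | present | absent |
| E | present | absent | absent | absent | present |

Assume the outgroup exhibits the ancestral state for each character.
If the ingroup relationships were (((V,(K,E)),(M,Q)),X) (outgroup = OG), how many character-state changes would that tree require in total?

Map each character onto (((V,(K,E)),(M,Q)),X) (rooted by OG) and count the minimum state changes it requires (Fitch parsimony):
caudal autotomy: 2; petiole constricted: 1; cranial crest: 1; enlarged canines: 3; wing venation reduced: 2.
Total tree length = 9.

9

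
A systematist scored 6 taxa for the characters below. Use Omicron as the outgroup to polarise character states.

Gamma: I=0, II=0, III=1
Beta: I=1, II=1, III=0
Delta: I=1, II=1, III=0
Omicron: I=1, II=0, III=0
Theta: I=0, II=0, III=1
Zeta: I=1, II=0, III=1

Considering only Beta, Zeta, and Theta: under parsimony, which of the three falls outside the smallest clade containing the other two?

Beta

Character polarity is set by the outgroup: the derived state is whichever differs from the outgroup's state, so for I the derived state is '0', and for the remaining characters it is '1'.
I: derived state '0' in Gamma and Theta only — synapomorphy for {Gamma, Theta}.
II (derived state '1') is shared by Beta and Delta — a synapomorphy uniting that clade.
Only Gamma, Theta, and Zeta show the derived state '1' for III, supporting them as a clade.
Most parsimonious ingroup topology: ((Delta,Beta),((Gamma,Theta),Zeta)).
Zeta and Theta share a more recent common ancestor with each other than either does with Beta, so Beta is the least closely related of the three.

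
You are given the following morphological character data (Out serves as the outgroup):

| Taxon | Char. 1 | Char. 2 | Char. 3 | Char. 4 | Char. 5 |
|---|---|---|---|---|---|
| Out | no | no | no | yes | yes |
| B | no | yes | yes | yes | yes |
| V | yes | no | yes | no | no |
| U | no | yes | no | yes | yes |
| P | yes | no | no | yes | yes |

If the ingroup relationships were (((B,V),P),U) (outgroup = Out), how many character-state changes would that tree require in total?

7

Map each character onto (((B,V),P),U) (rooted by Out) and count the minimum state changes it requires (Fitch parsimony):
Char. 1: 2; Char. 2: 2; Char. 3: 1; Char. 4: 1; Char. 5: 1.
Total tree length = 7.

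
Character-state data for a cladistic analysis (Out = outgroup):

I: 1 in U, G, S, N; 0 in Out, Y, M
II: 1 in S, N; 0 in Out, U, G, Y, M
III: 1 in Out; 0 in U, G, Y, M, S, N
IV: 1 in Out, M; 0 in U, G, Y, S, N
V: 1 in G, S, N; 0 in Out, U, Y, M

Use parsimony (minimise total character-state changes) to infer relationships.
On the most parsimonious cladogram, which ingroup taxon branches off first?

Character polarity is set by the outgroup: the derived state is whichever differs from the outgroup's state, so for III, IV the derived state is '0', and for the remaining characters it is '1'.
I: derived state '1' in G, N, S, and U only — synapomorphy for {G, N, S, U}.
II: derived state '1' in N and S only — synapomorphy for {N, S}.
III (derived state '0') is shared by all ingroup taxa — unites the whole ingroup.
Only G, N, S, U, and Y show the derived state '0' for IV, supporting them as a clade.
V (derived state '1') is shared by G, N, and S — a synapomorphy uniting that clade.
Most parsimonious ingroup topology: (((U,(G,(S,N))),Y),M).
M is sister to the clade containing all other ingroup taxa, so it is the earliest-diverging (most basal) ingroup lineage.

M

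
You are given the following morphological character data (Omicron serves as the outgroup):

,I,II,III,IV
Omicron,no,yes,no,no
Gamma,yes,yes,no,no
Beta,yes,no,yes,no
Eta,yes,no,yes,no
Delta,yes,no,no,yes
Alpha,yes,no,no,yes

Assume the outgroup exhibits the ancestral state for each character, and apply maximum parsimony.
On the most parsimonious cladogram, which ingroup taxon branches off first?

Character polarity is set by the outgroup: the derived state is whichever differs from the outgroup's state, so for II the derived state is 'no', and for the remaining characters it is 'yes'.
I (derived state 'yes') is shared by all ingroup taxa — unites the whole ingroup.
II (derived state 'no') is shared by Alpha, Beta, Delta, and Eta — a synapomorphy uniting that clade.
III: derived state 'yes' in Beta and Eta only — synapomorphy for {Beta, Eta}.
IV: derived state 'yes' in Alpha and Delta only — synapomorphy for {Alpha, Delta}.
Most parsimonious ingroup topology: (Gamma,((Beta,Eta),(Delta,Alpha))).
Gamma is sister to the clade containing all other ingroup taxa, so it is the earliest-diverging (most basal) ingroup lineage.

Gamma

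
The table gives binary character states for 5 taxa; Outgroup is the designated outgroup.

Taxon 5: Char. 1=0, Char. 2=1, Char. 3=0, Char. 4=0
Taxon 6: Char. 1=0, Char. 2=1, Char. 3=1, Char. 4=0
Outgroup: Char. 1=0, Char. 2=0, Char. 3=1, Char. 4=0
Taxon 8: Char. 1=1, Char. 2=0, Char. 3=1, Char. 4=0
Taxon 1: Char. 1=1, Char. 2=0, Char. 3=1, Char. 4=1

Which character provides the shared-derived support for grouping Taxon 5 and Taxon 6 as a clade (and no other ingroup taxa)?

Char. 2

Character polarity is set by the outgroup: the derived state is whichever differs from the outgroup's state, so for Char. 3 the derived state is '0', and for the remaining characters it is '1'.
Only Taxon 1 and Taxon 8 show the derived state '1' for Char. 1, supporting them as a clade.
Only Taxon 5 and Taxon 6 show the derived state '1' for Char. 2, supporting them as a clade.
Char. 3: derived state '0' in Taxon 5 only — an autapomorphy, so it tells us nothing about relationships among taxa.
Char. 4 (derived state '1') is unique to Taxon 1 (autapomorphy; uninformative for grouping).
Most parsimonious ingroup topology: ((Taxon 8,Taxon 1),(Taxon 5,Taxon 6)).
The clade {Taxon 5, Taxon 6} is supported by Char. 2: its derived state '1' occurs in exactly those taxa and in no other taxon (including the outgroup).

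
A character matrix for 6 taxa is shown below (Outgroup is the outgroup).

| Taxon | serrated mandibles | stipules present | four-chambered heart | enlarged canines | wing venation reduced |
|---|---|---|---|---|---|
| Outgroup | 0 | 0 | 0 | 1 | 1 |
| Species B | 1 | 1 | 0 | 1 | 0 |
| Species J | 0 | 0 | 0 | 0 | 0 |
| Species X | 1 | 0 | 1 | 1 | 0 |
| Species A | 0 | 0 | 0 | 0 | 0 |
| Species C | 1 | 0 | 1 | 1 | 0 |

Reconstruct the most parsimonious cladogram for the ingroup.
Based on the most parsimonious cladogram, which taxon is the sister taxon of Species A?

Character polarity is set by the outgroup: the derived state is whichever differs from the outgroup's state, so for enlarged canines, wing venation reduced the derived state is '0', and for the remaining characters it is '1'.
serrated mandibles (derived state '1') is shared by Species B, Species C, and Species X — a synapomorphy uniting that clade.
stipules present: derived state '1' in Species B only — an autapomorphy, so it tells us nothing about relationships among taxa.
Only Species C and Species X show the derived state '1' for four-chambered heart, supporting them as a clade.
Only Species A and Species J show the derived state '0' for enlarged canines, supporting them as a clade.
wing venation reduced (derived state '0') is shared by all ingroup taxa — unites the whole ingroup.
Most parsimonious ingroup topology: ((Species B,(Species X,Species C)),(Species J,Species A)).
Species A and Species J form a cherry on this tree, so they are sister taxa.

Species J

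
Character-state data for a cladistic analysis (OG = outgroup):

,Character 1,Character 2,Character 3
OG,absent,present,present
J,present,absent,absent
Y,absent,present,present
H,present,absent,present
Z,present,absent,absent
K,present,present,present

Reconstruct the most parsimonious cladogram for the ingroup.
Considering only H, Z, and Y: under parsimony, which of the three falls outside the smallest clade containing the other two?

Character polarity is set by the outgroup: the derived state is whichever differs from the outgroup's state, so for Character 2, Character 3 the derived state is 'absent', and for the remaining characters it is 'present'.
Character 1: derived state 'present' in H, J, K, and Z only — synapomorphy for {H, J, K, Z}.
Character 2 (derived state 'absent') is shared by H, J, and Z — a synapomorphy uniting that clade.
Character 3: derived state 'absent' in J and Z only — synapomorphy for {J, Z}.
Most parsimonious ingroup topology: ((((J,Z),H),K),Y).
Z and H share a more recent common ancestor with each other than either does with Y, so Y is the least closely related of the three.

Y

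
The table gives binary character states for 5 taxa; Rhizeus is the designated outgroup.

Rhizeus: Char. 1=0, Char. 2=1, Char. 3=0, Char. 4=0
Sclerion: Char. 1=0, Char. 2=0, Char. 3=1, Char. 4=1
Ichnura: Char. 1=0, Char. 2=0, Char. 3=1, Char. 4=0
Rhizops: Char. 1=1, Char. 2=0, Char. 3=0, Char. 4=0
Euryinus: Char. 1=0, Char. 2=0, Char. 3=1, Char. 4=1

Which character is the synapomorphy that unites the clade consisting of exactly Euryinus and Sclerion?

Char. 4

Character polarity is set by the outgroup: the derived state is whichever differs from the outgroup's state, so for Char. 2 the derived state is '0', and for the remaining characters it is '1'.
Char. 1 (derived state '1') is unique to Rhizops (autapomorphy; uninformative for grouping).
Char. 2 (derived state '0') is shared by all ingroup taxa — unites the whole ingroup.
Only Euryinus, Ichnura, and Sclerion show the derived state '1' for Char. 3, supporting them as a clade.
Char. 4 (derived state '1') is shared by Euryinus and Sclerion — a synapomorphy uniting that clade.
Most parsimonious ingroup topology: (((Sclerion,Euryinus),Ichnura),Rhizops).
The clade {Euryinus, Sclerion} is supported by Char. 4: its derived state '1' occurs in exactly those taxa and in no other taxon (including the outgroup).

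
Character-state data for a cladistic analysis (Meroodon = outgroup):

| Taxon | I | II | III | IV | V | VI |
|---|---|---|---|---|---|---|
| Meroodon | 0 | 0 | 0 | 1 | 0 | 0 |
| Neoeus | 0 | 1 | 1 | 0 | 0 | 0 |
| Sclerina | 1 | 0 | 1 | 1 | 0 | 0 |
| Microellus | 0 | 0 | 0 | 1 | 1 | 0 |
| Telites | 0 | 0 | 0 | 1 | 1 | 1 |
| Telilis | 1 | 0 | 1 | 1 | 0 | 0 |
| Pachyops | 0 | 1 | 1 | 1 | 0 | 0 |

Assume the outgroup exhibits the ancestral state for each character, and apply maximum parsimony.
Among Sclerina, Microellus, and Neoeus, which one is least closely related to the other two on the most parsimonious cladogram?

Microellus

Character polarity is set by the outgroup: the derived state is whichever differs from the outgroup's state, so for IV the derived state is '0', and for the remaining characters it is '1'.
I: derived state '1' in Sclerina and Telilis only — synapomorphy for {Sclerina, Telilis}.
Only Neoeus and Pachyops show the derived state '1' for II, supporting them as a clade.
III (derived state '1') is shared by Neoeus, Pachyops, Sclerina, and Telilis — a synapomorphy uniting that clade.
IV: derived state '0' in Neoeus only — an autapomorphy, so it tells us nothing about relationships among taxa.
V (derived state '1') is shared by Microellus and Telites — a synapomorphy uniting that clade.
VI: derived state '1' in Telites only — an autapomorphy, so it tells us nothing about relationships among taxa.
Most parsimonious ingroup topology: (((Neoeus,Pachyops),(Telilis,Sclerina)),(Telites,Microellus)).
Neoeus and Sclerina share a more recent common ancestor with each other than either does with Microellus, so Microellus is the least closely related of the three.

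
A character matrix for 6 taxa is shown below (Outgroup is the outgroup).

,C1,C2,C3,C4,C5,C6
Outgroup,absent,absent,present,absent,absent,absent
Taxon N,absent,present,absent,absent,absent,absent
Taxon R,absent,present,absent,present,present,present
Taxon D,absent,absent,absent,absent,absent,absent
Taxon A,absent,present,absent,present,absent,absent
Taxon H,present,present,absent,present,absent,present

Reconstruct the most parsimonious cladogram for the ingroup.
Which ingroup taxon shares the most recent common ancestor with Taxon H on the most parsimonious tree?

Character polarity is set by the outgroup: the derived state is whichever differs from the outgroup's state, so for C3 the derived state is 'absent', and for the remaining characters it is 'present'.
C1 (derived state 'present') is unique to Taxon H (autapomorphy; uninformative for grouping).
Only Taxon A, Taxon H, Taxon N, and Taxon R show the derived state 'present' for C2, supporting them as a clade.
All ingroup taxa share the derived state 'absent' for C3; it defines the ingroup but does not resolve relationships within it.
C4: derived state 'present' in Taxon A, Taxon H, and Taxon R only — synapomorphy for {Taxon A, Taxon H, Taxon R}.
C5 (derived state 'present') is unique to Taxon R (autapomorphy; uninformative for grouping).
Only Taxon H and Taxon R show the derived state 'present' for C6, supporting them as a clade.
Most parsimonious ingroup topology: ((Taxon N,((Taxon R,Taxon H),Taxon A)),Taxon D).
Taxon H and Taxon R form a cherry on this tree, so they are sister taxa.

Taxon R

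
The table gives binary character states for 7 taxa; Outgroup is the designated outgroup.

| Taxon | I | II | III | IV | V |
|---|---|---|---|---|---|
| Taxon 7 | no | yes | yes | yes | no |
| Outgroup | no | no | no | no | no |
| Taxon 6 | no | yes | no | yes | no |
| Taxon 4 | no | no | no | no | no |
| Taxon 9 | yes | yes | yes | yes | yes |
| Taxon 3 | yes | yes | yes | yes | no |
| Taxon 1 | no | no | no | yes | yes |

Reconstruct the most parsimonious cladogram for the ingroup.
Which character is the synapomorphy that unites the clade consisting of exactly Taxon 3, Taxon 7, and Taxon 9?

III

The outgroup has state 'no' for every character, so 'yes' is the derived state throughout.
I (derived state 'yes') is shared by Taxon 3 and Taxon 9 — a synapomorphy uniting that clade.
Only Taxon 3, Taxon 6, Taxon 7, and Taxon 9 show the derived state 'yes' for II, supporting them as a clade.
Only Taxon 3, Taxon 7, and Taxon 9 show the derived state 'yes' for III, supporting them as a clade.
IV: derived state 'yes' in Taxon 1, Taxon 3, Taxon 6, Taxon 7, and Taxon 9 only — synapomorphy for {Taxon 1, Taxon 3, Taxon 6, Taxon 7, Taxon 9}.
V (state 'yes') occurs in Taxon 1 and Taxon 9 but conflicts with the nesting implied by the other characters — most parsimoniously interpreted as homoplasy.
Most parsimonious ingroup topology: ((((Taxon 7,(Taxon 3,Taxon 9)),Taxon 6),Taxon 1),Taxon 4).
The clade {Taxon 3, Taxon 7, Taxon 9} is supported by III: its derived state 'yes' occurs in exactly those taxa and in no other taxon (including the outgroup).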